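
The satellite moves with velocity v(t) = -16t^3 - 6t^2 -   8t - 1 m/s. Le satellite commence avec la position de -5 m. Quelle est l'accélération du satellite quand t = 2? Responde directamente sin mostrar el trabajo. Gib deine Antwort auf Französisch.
a(2) = -224.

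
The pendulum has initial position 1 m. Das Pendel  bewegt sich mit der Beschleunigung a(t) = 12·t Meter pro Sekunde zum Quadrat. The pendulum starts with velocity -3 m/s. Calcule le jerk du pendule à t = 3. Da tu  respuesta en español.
Debemos derivar nuestra ecuación de la aceleración a(t) = 12·t 1 vez. Tomando d/dt de a(t), encontramos j(t) = 12. Tenemos la sacudida j(t) = 12. Sustituyendo t = 3: j(3) = 12.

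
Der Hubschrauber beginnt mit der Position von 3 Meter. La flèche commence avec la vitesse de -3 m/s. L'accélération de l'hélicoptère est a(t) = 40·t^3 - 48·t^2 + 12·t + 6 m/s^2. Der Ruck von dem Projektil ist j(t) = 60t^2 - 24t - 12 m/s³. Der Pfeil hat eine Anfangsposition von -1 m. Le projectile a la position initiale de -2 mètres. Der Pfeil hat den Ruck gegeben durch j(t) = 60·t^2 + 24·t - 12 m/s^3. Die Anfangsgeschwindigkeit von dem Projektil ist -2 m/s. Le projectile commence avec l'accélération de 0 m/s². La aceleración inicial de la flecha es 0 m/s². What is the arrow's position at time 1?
Starting from jerk j(t) = 60·t^2 + 24·t - 12, we take 3 integrals. The integral of jerk, with a(0) = 0, gives acceleration: a(t) = 4·t·(5·t^2 + 3·t - 3). Taking ∫a(t)dt and applying v(0) = -3, we find v(t) = 5·t^4 + 4·t^3 - 6·t^2 - 3. Taking ∫v(t)dt and applying x(0) = -1, we find x(t) = t^5 + t^4 - 2·t^3 - 3·t - 1. Using x(t) = t^5 + t^4 - 2·t^3 - 3·t - 1 and substituting t = 1, we find x = -4.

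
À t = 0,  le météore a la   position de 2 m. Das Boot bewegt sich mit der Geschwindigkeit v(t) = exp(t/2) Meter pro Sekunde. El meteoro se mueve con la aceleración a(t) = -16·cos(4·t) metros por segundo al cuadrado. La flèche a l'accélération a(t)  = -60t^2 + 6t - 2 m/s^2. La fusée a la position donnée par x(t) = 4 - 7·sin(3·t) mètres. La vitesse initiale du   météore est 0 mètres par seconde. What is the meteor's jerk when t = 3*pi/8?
We must differentiate our acceleration equation a(t) = -16·cos(4·t) 1 time. Differentiating acceleration, we get jerk: j(t) = 64·sin(4·t). From the given jerk equation j(t) = 64·sin(4·t), we substitute t = 3*pi/8 to get j = -64.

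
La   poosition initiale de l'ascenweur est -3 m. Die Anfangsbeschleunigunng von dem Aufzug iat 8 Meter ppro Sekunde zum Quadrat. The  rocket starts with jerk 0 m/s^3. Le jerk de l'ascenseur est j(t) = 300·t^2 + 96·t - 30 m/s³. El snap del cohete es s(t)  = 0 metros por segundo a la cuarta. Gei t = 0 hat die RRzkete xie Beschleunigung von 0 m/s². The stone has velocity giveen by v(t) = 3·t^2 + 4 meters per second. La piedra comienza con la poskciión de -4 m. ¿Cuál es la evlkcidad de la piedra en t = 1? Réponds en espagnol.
Usando v(t) = 3·t^2 + 4 y sustituyendo t = 1, encontramos v = 7.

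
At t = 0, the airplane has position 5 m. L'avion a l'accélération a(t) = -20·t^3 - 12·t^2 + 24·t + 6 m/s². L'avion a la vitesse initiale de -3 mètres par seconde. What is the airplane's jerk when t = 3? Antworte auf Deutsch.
Wir müssen unsere Gleichung für die Beschleunigung a(t) = -20·t^3 - 12·t^2 + 24·t + 6 1-mal ableiten. Durch Ableiten von der Beschleunigung erhalten wir den Ruck: j(t) = -60·t^2 - 24·t + 24. Mit j(t) = -60·t^2 - 24·t + 24 und Einsetzen von t = 3, finden wir j = -588.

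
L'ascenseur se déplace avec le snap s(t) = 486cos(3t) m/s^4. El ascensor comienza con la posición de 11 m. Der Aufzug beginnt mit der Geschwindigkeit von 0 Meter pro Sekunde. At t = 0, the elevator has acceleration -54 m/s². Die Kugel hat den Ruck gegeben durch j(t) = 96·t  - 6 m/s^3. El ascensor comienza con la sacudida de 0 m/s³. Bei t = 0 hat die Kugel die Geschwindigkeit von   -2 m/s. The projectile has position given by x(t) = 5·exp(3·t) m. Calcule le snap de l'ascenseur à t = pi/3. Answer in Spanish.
De la ecuación del snap s(t) = 486·cos(3·t), sustituimos t = pi/3 para obtener s = -486.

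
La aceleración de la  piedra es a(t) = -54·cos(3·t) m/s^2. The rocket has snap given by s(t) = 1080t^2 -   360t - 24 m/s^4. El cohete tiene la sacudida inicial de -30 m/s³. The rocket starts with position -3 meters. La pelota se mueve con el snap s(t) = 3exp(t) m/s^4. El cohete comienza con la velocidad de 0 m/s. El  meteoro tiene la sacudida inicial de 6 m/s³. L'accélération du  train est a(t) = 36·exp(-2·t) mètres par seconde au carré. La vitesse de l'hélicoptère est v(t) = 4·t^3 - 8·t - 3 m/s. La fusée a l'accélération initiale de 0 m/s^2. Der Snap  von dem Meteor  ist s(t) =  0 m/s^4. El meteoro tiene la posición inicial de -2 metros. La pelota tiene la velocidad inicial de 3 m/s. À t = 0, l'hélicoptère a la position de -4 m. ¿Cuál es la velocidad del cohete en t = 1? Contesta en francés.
Nous devons trouver l'intégrale de notre équation du snap s(t) = 1080·t^2 - 360·t - 24 3 fois. En intégrant le snap et en utilisant la condition initiale j(0) = -30, nous obtenons j(t) = 360·t^3 - 180·t^2 - 24·t - 30. La primitive du jerk, avec a(0) = 0, donne l'accélération: a(t) = 6·t·(15·t^3 - 10·t^2 - 2·t - 5). L'intégrale de l'accélération, avec v(0) = 0, donne la vitesse: v(t) = t^2·(18·t^3 - 15·t^2 - 4·t - 15). De l'équation de la vitesse v(t) = t^2·(18·t^3 - 15·t^2 - 4·t - 15), nous substituons t = 1 pour obtenir v = -16.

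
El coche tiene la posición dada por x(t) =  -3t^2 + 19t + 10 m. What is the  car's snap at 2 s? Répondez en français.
Pour résoudre ceci, nous devons prendre 4 dérivées de notre équation de la position x(t) = -3·t^2 + 19·t + 10. En dérivant la position, nous obtenons la vitesse: v(t) = 19 - 6·t. En prenant d/dt de v(t), nous trouvons a(t) = -6. La dérivée de l'accélération donne le jerk: j(t) = 0. La dérivée du jerk donne le snap: s(t) = 0. En utilisant s(t) = 0 et en substituant t = 2, nous trouvons s = 0.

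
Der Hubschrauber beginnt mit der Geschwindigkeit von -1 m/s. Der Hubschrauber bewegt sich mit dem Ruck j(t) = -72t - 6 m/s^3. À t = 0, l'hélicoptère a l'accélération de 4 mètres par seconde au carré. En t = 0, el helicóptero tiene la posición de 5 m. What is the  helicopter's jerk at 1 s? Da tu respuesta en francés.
De l'équation du jerk j(t) = -72·t - 6, nous substituons t = 1 pour obtenir j = -78.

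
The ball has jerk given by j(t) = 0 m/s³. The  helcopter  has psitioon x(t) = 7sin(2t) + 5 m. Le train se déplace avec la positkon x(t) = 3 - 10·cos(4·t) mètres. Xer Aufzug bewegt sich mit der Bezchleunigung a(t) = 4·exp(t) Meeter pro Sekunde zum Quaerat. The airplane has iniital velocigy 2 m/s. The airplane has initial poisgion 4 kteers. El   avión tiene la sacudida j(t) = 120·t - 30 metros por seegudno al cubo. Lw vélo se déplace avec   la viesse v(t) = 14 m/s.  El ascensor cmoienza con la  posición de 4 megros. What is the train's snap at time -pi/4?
Starting from position x(t) = 3 - 10·cos(4·t), we take 4 derivatives. Taking d/dt of x(t), we find v(t) = 40·sin(4·t). Differentiating velocity, we get acceleration: a(t) = 160·cos(4·t). The derivative of acceleration gives jerk: j(t) = -640·sin(4·t). The derivative of jerk gives snap: s(t) = -2560·cos(4·t). We have snap s(t) = -2560·cos(4·t). Substituting t = -pi/4: s(-pi/4) = 2560.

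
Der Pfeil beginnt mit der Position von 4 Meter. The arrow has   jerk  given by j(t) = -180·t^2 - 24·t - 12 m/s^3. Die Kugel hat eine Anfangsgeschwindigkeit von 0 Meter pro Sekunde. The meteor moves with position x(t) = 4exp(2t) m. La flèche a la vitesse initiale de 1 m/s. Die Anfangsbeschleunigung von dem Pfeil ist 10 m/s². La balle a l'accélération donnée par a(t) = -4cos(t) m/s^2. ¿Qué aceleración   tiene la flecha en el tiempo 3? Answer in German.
Wir müssen die Stammfunktion unserer Gleichung für den Ruck j(t) = -180·t^2 - 24·t - 12 1-mal finden. Durch Integration von dem Ruck und Verwendung der Anfangsbedingung a(0) = 10, erhalten wir a(t) = -60·t^3 - 12·t^2 - 12·t + 10. Wir haben die Beschleunigung a(t) = -60·t^3 - 12·t^2 - 12·t + 10. Durch Einsetzen von t = 3: a(3) = -1754.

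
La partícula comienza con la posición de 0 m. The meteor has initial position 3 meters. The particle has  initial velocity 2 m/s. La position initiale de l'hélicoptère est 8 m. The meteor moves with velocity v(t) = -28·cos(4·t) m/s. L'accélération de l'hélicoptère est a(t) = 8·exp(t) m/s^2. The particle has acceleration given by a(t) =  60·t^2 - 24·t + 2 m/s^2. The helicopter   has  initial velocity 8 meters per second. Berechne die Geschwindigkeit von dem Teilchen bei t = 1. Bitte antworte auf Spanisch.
Para resolver esto, necesitamos tomar 1 integral de nuestra ecuación de la aceleración a(t) = 60·t^2 - 24·t + 2. Tomando ∫a(t)dt y aplicando v(0) = 2, encontramos v(t) = 20·t^3 - 12·t^2 + 2·t + 2. Usando v(t) = 20·t^3 - 12·t^2 + 2·t + 2 y sustituyendo t = 1, encontramos v = 12.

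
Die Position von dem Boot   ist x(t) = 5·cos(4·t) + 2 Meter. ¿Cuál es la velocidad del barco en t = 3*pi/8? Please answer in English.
To solve this, we need to take 1 derivative of our position equation x(t) = 5·cos(4·t) + 2. Differentiating position, we get velocity: v(t) = -20·sin(4·t). Using v(t) = -20·sin(4·t) and substituting t = 3*pi/8, we find v = 20.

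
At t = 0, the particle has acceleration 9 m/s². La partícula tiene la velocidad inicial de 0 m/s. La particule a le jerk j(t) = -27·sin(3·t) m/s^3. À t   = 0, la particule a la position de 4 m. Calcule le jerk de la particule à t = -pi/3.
Nous avons le jerk j(t) = -27·sin(3·t). En substituant t = -pi/3: j(-pi/3) = 0.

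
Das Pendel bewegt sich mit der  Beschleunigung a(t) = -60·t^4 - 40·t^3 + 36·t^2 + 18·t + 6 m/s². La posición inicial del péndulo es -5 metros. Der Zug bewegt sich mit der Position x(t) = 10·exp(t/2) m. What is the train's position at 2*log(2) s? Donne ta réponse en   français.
En utilisant x(t) = 10·exp(t/2) et en substituant t = 2*log(2), nous trouvons x = 20.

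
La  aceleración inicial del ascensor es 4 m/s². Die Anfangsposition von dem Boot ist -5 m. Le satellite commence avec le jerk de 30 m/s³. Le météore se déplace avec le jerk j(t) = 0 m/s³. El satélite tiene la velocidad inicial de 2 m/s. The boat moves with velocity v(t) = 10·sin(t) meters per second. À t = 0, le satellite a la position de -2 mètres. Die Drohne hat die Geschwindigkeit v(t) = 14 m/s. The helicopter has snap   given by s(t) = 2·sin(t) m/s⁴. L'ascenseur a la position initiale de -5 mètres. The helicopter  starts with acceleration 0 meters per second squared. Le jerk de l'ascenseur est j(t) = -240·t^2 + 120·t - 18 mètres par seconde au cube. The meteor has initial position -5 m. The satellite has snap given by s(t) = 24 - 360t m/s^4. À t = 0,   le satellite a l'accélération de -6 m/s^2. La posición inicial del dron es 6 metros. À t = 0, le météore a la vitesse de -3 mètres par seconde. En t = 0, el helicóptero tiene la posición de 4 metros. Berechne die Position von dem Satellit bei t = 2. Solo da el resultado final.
x(2) = -50.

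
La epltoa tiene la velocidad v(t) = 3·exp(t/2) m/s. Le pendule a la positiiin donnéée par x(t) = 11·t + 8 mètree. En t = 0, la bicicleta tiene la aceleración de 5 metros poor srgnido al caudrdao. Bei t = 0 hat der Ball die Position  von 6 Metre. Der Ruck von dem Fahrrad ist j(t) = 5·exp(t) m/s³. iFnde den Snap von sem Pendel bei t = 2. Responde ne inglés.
Starting from position x(t) = 11·t + 8, we take 4 derivatives. The derivative of position gives velocity: v(t) = 11. The derivative of velocity gives acceleration: a(t) = 0. Taking d/dt of a(t), we find j(t) = 0. Differentiating jerk, we get snap: s(t) = 0. From the given snap equation s(t) = 0, we substitute t = 2 to get s = 0.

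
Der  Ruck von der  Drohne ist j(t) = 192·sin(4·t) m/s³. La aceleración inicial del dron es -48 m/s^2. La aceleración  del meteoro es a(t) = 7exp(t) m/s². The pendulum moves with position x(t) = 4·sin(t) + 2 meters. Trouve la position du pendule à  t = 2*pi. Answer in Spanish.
Tenemos la posición x(t) = 4·sin(t) + 2. Sustituyendo t = 2*pi: x(2*pi) = 2.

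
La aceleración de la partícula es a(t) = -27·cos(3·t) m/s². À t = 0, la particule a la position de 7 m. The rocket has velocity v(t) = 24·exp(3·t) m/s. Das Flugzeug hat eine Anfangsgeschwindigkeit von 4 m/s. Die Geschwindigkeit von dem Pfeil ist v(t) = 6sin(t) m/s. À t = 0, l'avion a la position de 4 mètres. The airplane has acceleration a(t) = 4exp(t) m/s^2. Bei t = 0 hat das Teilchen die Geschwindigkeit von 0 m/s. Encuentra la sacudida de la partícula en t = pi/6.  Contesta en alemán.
Um dies zu lösen, müssen wir 1 Ableitung unserer Gleichung für die Beschleunigung a(t) = -27·cos(3·t) nehmen. Durch Ableiten von der Beschleunigung erhalten wir den Ruck: j(t) = 81·sin(3·t). Aus der Gleichung für den Ruck j(t) = 81·sin(3·t), setzen wir t = pi/6 ein und erhalten j = 81.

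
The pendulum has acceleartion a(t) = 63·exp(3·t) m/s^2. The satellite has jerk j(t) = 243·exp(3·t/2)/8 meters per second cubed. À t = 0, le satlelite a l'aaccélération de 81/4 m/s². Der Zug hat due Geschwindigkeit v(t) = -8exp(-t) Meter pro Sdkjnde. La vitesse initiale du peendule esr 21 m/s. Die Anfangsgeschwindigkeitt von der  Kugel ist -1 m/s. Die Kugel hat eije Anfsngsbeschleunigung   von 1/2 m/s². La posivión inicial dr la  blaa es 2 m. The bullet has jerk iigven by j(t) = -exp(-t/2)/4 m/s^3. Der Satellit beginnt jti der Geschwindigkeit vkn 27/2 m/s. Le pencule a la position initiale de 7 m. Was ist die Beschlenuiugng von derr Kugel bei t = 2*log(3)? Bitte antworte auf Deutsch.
Ausgehend von dem Ruck j(t) = -exp(-t/2)/4, nehmen wir 1 Integral. Mit ∫j(t)dt und Anwendung von a(0) = 1/2, finden wir a(t) = exp(-t/2)/2. Wir haben die Beschleunigung a(t) = exp(-t/2)/2. Durch Einsetzen von t = 2*log(3): a(2*log(3)) = 1/6.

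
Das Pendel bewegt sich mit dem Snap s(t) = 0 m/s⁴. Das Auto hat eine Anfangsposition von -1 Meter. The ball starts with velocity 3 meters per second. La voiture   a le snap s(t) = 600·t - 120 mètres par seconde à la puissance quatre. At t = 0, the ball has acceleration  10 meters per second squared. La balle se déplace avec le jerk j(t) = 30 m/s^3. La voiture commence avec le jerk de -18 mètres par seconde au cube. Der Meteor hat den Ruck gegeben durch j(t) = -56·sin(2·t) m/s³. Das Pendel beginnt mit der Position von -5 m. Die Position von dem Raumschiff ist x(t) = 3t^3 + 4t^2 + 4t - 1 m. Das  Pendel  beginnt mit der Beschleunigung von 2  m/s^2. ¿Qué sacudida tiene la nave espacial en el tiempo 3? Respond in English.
We must differentiate our position equation x(t) = 3·t^3 + 4·t^2 + 4·t - 1 3 times. The derivative of position gives velocity: v(t) = 9·t^2 + 8·t + 4. Taking d/dt of v(t), we find a(t) = 18·t + 8. Taking d/dt of a(t), we find j(t) = 18. From the given jerk equation j(t) = 18, we substitute t = 3 to get j = 18.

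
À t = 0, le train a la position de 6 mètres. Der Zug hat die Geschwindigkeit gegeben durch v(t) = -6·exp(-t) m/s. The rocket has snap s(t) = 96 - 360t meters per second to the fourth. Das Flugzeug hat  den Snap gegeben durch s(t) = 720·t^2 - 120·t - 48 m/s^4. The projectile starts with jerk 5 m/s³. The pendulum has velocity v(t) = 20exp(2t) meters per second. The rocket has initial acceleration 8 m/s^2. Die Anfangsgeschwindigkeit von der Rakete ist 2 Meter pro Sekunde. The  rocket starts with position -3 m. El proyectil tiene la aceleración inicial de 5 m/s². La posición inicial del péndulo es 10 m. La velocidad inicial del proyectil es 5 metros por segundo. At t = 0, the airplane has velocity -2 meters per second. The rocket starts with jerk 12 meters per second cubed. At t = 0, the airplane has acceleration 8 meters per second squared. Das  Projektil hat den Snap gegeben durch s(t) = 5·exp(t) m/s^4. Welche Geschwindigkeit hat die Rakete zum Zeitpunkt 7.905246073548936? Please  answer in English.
To find the answer, we compute 3 integrals of s(t) = 96 - 360·t. Taking ∫s(t)dt and applying j(0) = 12, we find j(t) = -180·t^2 + 96·t + 12. The antiderivative of jerk is acceleration. Using a(0) = 8, we get a(t) = -60·t^3 + 48·t^2 + 12·t + 8. The antiderivative of acceleration, with v(0) = 2, gives velocity: v(t) = -15·t^4 + 16·t^3 + 6·t^2 + 8·t + 2. From the given velocity equation v(t) = -15·t^4 + 16·t^3 + 6·t^2 + 8·t + 2, we substitute t = 7.905246073548936 to get v = -50235.9178266773.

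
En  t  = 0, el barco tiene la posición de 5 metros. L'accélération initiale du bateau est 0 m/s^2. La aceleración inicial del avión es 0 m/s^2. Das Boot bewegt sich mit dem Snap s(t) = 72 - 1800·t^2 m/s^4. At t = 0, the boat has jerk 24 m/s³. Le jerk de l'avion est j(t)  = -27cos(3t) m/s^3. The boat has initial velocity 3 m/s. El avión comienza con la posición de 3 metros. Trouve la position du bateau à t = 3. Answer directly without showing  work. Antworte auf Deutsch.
Die Antwort ist -3280.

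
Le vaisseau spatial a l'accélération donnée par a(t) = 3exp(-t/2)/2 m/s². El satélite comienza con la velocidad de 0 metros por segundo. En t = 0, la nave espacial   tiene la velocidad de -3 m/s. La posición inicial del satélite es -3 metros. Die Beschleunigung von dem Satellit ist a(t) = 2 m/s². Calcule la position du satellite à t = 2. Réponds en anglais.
To find the answer, we compute 2 antiderivatives of a(t) = 2. The antiderivative of acceleration is velocity. Using v(0) = 0, we get v(t) = 2·t. Taking ∫v(t)dt and applying x(0) = -3, we find x(t) = t^2 - 3. We have position x(t) = t^2 - 3. Substituting t = 2: x(2) = 1.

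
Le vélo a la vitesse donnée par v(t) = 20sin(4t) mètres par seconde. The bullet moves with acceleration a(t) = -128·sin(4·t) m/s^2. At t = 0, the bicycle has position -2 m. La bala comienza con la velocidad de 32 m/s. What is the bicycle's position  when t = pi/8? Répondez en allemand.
Wir müssen unsere Gleichung für die Geschwindigkeit v(t) = 20·sin(4·t) 1-mal integrieren. Die Stammfunktion von der Geschwindigkeit, mit x(0) = -2, ergibt die Position: x(t) = 3 - 5·cos(4·t). Mit x(t) = 3 - 5·cos(4·t) und Einsetzen von t = pi/8, finden wir x = 3.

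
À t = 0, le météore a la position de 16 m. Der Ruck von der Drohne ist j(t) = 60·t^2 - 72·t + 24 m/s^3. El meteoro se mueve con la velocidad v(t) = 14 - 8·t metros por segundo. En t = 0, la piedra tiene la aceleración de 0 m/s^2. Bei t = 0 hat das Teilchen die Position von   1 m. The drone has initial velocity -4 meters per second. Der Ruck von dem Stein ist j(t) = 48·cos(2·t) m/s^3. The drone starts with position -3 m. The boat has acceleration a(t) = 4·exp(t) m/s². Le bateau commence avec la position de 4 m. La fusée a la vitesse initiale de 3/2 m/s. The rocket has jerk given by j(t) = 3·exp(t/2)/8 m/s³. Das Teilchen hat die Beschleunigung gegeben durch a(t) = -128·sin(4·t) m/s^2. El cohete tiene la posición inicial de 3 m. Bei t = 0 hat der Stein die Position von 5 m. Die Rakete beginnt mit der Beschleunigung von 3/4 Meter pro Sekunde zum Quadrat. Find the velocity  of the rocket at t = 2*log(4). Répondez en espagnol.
Partiendo de la sacudida j(t) = 3·exp(t/2)/8, tomamos 2 antiderivadas. La integral de la sacudida, con a(0) = 3/4, da la aceleración: a(t) = 3·exp(t/2)/4. Tomando ∫a(t)dt y aplicando v(0) = 3/2, encontramos v(t) = 3·exp(t/2)/2. Usando v(t) = 3·exp(t/2)/2 y sustituyendo t = 2*log(4), encontramos v = 6.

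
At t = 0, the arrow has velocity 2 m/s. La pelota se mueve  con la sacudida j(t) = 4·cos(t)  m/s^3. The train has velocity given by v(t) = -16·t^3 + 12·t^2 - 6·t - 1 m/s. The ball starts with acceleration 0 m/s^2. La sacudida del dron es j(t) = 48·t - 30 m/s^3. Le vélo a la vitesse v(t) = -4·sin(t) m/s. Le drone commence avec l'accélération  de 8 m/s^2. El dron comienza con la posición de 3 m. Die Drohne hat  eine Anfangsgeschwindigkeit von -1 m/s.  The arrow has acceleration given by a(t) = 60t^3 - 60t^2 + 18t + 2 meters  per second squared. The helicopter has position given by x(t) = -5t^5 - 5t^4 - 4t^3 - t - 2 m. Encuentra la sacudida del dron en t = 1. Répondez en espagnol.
Usando j(t) = 48·t - 30 y sustituyendo t = 1, encontramos j = 18.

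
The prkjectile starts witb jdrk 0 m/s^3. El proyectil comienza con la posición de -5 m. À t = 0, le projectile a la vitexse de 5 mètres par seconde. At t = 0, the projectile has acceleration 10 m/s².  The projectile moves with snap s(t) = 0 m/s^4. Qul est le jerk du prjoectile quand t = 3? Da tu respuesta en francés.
Nous devons trouver l'intégrale de notre équation du snap s(t) = 0 1 fois. L'intégrale du snap est le jerk. En utilisant j(0) = 0, nous obtenons j(t) = 0. En utilisant j(t) = 0 et en substituant t = 3, nous trouvons j = 0.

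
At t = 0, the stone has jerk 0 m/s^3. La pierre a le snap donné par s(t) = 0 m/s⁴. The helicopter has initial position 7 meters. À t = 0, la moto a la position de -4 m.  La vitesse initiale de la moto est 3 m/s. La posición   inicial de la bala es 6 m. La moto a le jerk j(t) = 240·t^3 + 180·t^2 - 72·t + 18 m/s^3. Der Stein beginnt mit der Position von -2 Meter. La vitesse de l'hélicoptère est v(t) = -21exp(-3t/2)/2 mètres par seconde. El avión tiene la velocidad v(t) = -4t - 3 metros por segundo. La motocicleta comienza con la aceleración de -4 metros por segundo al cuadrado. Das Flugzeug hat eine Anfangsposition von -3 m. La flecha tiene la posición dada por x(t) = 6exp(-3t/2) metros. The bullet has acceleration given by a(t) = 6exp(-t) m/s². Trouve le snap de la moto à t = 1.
Nous devons dériver notre équation du jerk j(t) = 240·t^3 + 180·t^2 - 72·t + 18 1 fois. En dérivant le jerk, nous obtenons le snap: s(t) = 720·t^2 + 360·t - 72. Nous avons le snap s(t) = 720·t^2 + 360·t - 72. En substituant t = 1: s(1) = 1008.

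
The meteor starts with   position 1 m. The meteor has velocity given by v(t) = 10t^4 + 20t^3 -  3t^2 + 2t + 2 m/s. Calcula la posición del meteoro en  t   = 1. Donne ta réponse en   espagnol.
Partiendo de la velocidad v(t) = 10·t^4 + 20·t^3 - 3·t^2 + 2·t + 2, tomamos 1 integral. La antiderivada de la velocidad es la posición. Usando x(0) = 1, obtenemos x(t) = 2·t^5 + 5·t^4 - t^3 + t^2 + 2·t + 1. De la ecuación de la posición x(t) = 2·t^5 + 5·t^4 - t^3 + t^2 + 2·t + 1, sustituimos t = 1 para obtener x = 10.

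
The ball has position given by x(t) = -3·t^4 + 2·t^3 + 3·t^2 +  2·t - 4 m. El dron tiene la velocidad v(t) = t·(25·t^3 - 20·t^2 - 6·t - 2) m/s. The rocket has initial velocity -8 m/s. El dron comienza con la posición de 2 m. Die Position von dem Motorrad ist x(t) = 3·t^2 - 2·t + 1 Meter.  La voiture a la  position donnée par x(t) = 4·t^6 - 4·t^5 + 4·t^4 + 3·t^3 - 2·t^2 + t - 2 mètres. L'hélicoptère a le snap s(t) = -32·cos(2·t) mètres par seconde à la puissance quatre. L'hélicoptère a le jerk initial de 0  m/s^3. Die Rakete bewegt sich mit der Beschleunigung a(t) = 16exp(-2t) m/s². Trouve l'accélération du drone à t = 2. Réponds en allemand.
Um dies zu lösen, müssen wir 1 Ableitung unserer Gleichung für die Geschwindigkeit v(t) = t·(25·t^3 - 20·t^2 - 6·t - 2) nehmen. Mit d/dt von v(t) finden wir a(t) = 25·t^3 - 20·t^2 + t·(75·t^2 - 40·t - 6) - 6·t - 2. Aus der Gleichung für die Beschleunigung a(t) = 25·t^3 - 20·t^2 + t·(75·t^2 - 40·t - 6) - 6·t - 2, setzen wir t = 2 ein und erhalten a = 534.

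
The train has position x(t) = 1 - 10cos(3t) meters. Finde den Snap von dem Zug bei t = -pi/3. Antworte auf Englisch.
We must differentiate our position equation x(t) = 1 - 10·cos(3·t) 4 times. The derivative of position gives velocity: v(t) = 30·sin(3·t). The derivative of velocity gives acceleration: a(t) = 90·cos(3·t). Taking d/dt of a(t), we find j(t) = -270·sin(3·t). Taking d/dt of j(t), we find s(t) = -810·cos(3·t). We have snap s(t) = -810·cos(3·t). Substituting t = -pi/3: s(-pi/3) = 810.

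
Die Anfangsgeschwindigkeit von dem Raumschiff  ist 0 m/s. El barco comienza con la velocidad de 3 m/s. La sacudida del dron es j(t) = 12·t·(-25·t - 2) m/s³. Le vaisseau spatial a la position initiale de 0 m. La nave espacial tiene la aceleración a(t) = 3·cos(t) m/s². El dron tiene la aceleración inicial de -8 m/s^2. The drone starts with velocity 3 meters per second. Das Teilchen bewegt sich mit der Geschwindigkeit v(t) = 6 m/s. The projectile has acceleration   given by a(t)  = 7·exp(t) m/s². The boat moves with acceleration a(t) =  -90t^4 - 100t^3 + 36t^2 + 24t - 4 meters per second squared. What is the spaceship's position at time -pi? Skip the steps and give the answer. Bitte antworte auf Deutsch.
x(-pi) = 6.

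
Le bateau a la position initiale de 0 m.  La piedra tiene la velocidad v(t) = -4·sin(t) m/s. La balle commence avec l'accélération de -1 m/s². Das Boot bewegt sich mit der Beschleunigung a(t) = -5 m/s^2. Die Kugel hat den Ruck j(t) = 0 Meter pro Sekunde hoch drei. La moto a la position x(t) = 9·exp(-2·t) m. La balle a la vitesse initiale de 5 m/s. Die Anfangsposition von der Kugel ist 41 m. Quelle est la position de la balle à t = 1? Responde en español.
Debemos encontrar la antiderivada de nuestra ecuación de la sacudida j(t) = 0 3 veces. La antiderivada de la sacudida, con a(0) = -1, da la aceleración: a(t) = -1. La integral de la aceleración, con v(0) = 5, da la velocidad: v(t) = 5 - t. Tomando ∫v(t)dt y aplicando x(0) = 41, encontramos x(t) = -t^2/2 + 5·t + 41. De la ecuación de la posición x(t) = -t^2/2 + 5·t + 41, sustituimos t = 1 para obtener x = 91/2.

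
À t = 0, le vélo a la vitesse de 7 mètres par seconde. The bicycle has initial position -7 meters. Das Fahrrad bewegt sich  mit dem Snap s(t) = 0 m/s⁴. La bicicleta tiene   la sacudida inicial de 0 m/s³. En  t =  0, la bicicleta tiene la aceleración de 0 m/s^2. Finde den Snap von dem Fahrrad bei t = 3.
Aus der Gleichung für den Snap s(t) = 0, setzen wir t = 3 ein und erhalten s = 0.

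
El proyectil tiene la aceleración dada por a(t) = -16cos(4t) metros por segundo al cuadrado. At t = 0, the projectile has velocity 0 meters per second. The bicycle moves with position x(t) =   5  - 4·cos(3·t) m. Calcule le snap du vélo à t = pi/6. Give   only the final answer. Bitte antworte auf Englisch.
At t = pi/6, s = 0.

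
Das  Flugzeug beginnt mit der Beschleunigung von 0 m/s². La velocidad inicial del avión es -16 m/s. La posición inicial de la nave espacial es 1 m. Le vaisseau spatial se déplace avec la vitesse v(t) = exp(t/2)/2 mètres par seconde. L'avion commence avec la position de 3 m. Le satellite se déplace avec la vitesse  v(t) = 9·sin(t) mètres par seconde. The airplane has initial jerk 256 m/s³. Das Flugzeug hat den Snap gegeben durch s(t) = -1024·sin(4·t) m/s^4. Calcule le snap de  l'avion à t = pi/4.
En utilisant s(t) = -1024·sin(4·t) et en substituant t = pi/4, nous trouvons s = 0.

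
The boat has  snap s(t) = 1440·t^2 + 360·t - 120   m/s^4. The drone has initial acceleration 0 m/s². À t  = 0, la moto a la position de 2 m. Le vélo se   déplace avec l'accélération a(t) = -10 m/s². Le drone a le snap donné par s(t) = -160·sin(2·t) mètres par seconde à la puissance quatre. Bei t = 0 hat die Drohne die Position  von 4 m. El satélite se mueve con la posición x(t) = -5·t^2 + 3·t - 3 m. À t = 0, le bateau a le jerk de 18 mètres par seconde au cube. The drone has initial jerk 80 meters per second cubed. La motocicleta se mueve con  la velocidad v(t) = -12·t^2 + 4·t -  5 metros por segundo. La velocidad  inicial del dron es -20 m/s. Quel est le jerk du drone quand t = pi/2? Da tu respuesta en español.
Debemos encontrar la integral de nuestra ecuación del snap s(t) = -160·sin(2·t) 1 vez. La integral del snap, con j(0) = 80, da la sacudida: j(t) = 80·cos(2·t). Tenemos la sacudida j(t) = 80·cos(2·t). Sustituyendo t = pi/2: j(pi/2) = -80.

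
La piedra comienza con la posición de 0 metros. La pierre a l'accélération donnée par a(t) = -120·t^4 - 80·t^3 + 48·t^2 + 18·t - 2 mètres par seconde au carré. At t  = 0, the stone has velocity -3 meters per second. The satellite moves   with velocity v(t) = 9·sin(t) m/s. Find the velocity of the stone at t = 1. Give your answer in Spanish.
Partiendo de la aceleración a(t) = -120·t^4 - 80·t^3 + 48·t^2 + 18·t - 2, tomamos 1 integral. La antiderivada de la aceleración es la velocidad. Usando v(0) = -3, obtenemos v(t) = -24·t^5 - 20·t^4 + 16·t^3 + 9·t^2 - 2·t - 3. De la ecuación de la velocidad v(t) = -24·t^5 - 20·t^4 + 16·t^3 + 9·t^2 - 2·t - 3, sustituimos t = 1 para obtener v = -24.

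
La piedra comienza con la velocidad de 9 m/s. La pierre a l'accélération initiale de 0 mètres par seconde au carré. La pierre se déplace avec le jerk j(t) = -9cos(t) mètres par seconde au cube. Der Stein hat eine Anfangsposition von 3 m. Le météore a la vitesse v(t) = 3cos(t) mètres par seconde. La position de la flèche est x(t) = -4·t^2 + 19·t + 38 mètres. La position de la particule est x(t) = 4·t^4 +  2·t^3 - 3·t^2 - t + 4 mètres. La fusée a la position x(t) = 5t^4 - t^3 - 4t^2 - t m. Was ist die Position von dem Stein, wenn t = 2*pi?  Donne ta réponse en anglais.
To solve this, we need to take 3 antiderivatives of our jerk equation j(t) = -9·cos(t). Integrating jerk and using the initial condition a(0) = 0, we get a(t) = -9·sin(t). Taking ∫a(t)dt and applying v(0) = 9, we find v(t) = 9·cos(t). The antiderivative of velocity is position. Using x(0) = 3, we get x(t) = 9·sin(t) + 3. We have position x(t) = 9·sin(t) + 3. Substituting t = 2*pi: x(2*pi) = 3.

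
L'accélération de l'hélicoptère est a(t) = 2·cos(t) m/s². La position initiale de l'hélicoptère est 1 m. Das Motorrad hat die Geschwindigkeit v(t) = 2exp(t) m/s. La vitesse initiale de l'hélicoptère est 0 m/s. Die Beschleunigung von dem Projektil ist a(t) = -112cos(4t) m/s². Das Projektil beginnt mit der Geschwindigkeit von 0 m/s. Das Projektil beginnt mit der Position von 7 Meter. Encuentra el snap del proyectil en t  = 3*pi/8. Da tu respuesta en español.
Para resolver esto, necesitamos tomar 2 derivadas de nuestra ecuación de la aceleración a(t) = -112·cos(4·t). Derivando la aceleración, obtenemos la sacudida: j(t) = 448·sin(4·t). La derivada de la sacudida da el snap: s(t) = 1792·cos(4·t). Tenemos el snap s(t) = 1792·cos(4·t). Sustituyendo t = 3*pi/8: s(3*pi/8) = 0.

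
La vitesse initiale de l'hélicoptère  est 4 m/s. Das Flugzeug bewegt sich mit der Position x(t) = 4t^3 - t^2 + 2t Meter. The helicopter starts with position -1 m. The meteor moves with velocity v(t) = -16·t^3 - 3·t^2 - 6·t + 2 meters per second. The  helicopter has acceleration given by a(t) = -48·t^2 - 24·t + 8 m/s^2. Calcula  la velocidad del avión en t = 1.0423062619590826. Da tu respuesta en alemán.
Wir müssen unsere Gleichung für die Position x(t) = 4·t^3 - t^2 + 2·t 1-mal ableiten. Durch Ableiten von der Position erhalten wir die Geschwindigkeit: v(t) = 12·t^2 - 2·t + 2. Mit v(t) = 12·t^2 - 2·t + 2 und Einsetzen von t = 1.0423062619590826, finden wir v = 12.9522156007112.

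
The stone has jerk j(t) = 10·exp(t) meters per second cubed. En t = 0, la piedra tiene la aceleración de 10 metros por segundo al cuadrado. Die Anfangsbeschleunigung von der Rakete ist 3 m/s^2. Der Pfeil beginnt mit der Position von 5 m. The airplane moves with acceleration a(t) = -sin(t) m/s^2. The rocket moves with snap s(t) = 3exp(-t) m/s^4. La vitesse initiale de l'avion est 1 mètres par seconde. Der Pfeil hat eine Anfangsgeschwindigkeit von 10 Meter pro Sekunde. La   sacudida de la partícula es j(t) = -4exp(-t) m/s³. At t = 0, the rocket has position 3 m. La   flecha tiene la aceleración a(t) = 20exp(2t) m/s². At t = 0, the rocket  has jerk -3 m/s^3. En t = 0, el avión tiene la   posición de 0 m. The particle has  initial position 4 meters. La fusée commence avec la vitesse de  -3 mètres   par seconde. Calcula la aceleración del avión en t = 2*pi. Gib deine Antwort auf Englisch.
We have acceleration a(t) = -sin(t). Substituting t = 2*pi: a(2*pi) = 0.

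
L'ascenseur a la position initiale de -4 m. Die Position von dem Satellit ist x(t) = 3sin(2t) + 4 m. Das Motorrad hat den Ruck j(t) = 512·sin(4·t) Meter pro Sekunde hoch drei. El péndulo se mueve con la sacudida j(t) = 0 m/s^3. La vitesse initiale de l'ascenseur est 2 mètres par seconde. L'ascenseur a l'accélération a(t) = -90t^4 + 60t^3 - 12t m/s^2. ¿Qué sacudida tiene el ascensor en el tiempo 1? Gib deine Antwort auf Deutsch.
Ausgehend von der Beschleunigung a(t) = -90·t^4 + 60·t^3 - 12·t, nehmen wir 1 Ableitung. Durch Ableiten von der Beschleunigung erhalten wir den Ruck: j(t) = -360·t^3 + 180·t^2 - 12. Wir haben den Ruck j(t) = -360·t^3 + 180·t^2 - 12. Durch Einsetzen von t = 1: j(1) = -192.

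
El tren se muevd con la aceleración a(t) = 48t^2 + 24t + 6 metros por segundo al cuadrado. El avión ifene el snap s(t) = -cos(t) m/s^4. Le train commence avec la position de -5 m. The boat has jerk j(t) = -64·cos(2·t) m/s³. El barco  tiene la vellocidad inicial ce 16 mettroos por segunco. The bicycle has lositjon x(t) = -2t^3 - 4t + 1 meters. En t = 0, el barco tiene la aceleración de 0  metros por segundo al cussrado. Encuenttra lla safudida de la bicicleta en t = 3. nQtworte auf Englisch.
To solve this, we need to take 3 derivatives of our position equation x(t) = -2·t^3 - 4·t + 1. The derivative of position gives velocity: v(t) = -6·t^2 - 4. Differentiating velocity, we get acceleration: a(t) = -12·t. Taking d/dt of a(t), we find j(t) = -12. Using j(t) = -12 and substituting t = 3, we find j = -12.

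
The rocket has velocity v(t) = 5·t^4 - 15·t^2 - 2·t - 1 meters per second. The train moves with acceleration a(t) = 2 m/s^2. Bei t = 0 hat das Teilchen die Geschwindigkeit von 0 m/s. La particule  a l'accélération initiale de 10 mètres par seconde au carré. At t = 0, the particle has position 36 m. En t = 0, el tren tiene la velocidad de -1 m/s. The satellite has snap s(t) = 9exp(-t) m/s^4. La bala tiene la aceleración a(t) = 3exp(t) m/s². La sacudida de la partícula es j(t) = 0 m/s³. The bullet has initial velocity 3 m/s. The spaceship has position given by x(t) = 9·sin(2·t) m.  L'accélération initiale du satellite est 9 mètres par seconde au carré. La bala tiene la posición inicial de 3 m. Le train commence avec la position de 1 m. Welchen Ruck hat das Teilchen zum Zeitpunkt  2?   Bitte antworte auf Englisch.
Using j(t) = 0 and substituting t = 2, we find j = 0.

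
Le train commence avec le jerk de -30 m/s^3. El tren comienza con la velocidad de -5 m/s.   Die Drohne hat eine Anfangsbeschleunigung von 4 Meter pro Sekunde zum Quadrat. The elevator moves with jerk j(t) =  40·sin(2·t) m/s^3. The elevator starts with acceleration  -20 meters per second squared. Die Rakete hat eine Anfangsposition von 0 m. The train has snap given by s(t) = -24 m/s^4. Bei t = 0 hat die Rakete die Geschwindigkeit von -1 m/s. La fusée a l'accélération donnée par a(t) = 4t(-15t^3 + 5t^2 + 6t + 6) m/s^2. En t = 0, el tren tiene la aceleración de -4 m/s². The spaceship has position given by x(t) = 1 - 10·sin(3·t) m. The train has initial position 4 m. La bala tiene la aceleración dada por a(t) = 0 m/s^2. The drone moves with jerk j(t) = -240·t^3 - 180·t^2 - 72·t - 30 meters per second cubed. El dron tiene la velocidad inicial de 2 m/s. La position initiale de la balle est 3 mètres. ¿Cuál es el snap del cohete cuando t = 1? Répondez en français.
Nous devons dériver notre équation de l'accélération a(t) = 4·t·(-15·t^3 + 5·t^2 + 6·t + 6) 2 fois. La dérivée de l'accélération donne le jerk: j(t) = -60·t^3 + 20·t^2 + 4·t·(-45·t^2 + 10·t + 6) + 24·t + 24. En dérivant le jerk, nous obtenons le snap: s(t) = -360·t^2 + 4·t·(10 - 90·t) + 80·t + 48. Nous avons le snap s(t) = -360·t^2 + 4·t·(10 - 90·t) + 80·t + 48. En substituant t = 1: s(1) = -552.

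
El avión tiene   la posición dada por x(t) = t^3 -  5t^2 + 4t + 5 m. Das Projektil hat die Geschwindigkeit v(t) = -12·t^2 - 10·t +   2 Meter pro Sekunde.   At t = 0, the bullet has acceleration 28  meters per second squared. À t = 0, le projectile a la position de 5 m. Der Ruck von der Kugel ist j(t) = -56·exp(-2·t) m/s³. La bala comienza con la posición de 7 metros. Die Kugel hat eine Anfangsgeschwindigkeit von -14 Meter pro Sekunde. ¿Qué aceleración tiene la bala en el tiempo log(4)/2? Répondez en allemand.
Ausgehend von dem Ruck j(t) = -56·exp(-2·t), nehmen wir 1 Stammfunktion. Durch Integration von dem Ruck und Verwendung der Anfangsbedingung a(0) = 28, erhalten wir a(t) = 28·exp(-2·t). Wir haben die Beschleunigung a(t) = 28·exp(-2·t). Durch Einsetzen von t = log(4)/2: a(log(4)/2) = 7.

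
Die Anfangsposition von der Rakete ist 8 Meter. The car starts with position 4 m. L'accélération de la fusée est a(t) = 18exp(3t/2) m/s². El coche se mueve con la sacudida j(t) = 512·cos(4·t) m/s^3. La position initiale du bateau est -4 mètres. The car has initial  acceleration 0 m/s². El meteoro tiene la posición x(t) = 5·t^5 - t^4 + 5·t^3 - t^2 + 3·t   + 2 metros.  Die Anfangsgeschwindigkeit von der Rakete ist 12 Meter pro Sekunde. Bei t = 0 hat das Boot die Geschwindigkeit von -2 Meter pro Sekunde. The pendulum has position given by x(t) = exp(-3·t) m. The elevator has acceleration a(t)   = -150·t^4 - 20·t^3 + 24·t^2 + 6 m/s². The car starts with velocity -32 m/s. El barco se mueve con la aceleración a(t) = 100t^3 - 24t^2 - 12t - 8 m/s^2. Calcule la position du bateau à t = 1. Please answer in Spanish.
Para resolver esto, necesitamos tomar 2 antiderivadas de nuestra ecuación de la aceleración a(t) = 100·t^3 - 24·t^2 - 12·t - 8. Integrando la aceleración y usando la condición inicial v(0) = -2, obtenemos v(t) = 25·t^4 - 8·t^3 - 6·t^2 - 8·t - 2. Tomando ∫v(t)dt y aplicando x(0) = -4, encontramos x(t) = 5·t^5 - 2·t^4 - 2·t^3 - 4·t^2 - 2·t - 4. De la ecuación de la posición x(t) = 5·t^5 - 2·t^4 - 2·t^3 - 4·t^2 - 2·t - 4, sustituimos t = 1 para obtener x = -9.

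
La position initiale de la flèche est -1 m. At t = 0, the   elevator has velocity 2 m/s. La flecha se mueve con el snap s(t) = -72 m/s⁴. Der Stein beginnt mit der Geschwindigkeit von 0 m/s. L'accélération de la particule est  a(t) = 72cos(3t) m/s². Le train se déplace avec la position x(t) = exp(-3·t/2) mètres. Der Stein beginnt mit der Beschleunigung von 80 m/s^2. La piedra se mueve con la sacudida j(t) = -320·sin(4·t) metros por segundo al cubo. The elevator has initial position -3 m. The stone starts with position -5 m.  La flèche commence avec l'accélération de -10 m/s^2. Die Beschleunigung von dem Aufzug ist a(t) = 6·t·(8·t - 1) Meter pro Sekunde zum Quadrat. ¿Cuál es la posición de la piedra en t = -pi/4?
Partiendo de la sacudida j(t) = -320·sin(4·t), tomamos 3 antiderivadas. La integral de la sacudida, con a(0) = 80, da la aceleración: a(t) = 80·cos(4·t). Tomando ∫a(t)dt y aplicando v(0) = 0, encontramos v(t) = 20·sin(4·t). La integral de la velocidad, con x(0) = -5, da la posición: x(t) = -5·cos(4·t). Usando x(t) = -5·cos(4·t) y sustituyendo t = -pi/4, encontramos x = 5.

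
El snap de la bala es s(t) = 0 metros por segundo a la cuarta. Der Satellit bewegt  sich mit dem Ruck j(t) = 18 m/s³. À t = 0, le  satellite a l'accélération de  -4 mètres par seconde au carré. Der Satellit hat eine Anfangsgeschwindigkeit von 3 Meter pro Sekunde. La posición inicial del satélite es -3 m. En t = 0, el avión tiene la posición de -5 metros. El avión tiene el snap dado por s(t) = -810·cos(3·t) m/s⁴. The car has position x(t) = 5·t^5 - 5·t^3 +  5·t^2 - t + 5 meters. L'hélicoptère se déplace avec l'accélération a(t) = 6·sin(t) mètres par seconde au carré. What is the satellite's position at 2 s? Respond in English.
Starting from jerk j(t) = 18, we take 3 antiderivatives. Finding the integral of j(t) and using a(0) = -4: a(t) = 18·t - 4. Finding the integral of a(t) and using v(0) = 3: v(t) = 9·t^2 - 4·t + 3. The integral of velocity, with x(0) = -3, gives position: x(t) = 3·t^3 - 2·t^2 + 3·t - 3. From the given position equation x(t) = 3·t^3 - 2·t^2 + 3·t - 3, we substitute t = 2 to get x = 19.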